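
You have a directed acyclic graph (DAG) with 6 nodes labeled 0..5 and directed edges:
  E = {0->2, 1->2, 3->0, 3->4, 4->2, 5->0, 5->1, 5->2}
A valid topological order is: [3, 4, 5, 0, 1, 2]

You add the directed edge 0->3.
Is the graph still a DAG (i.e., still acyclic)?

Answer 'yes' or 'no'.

Given toposort: [3, 4, 5, 0, 1, 2]
Position of 0: index 3; position of 3: index 0
New edge 0->3: backward (u after v in old order)
Backward edge: old toposort is now invalid. Check if this creates a cycle.
Does 3 already reach 0? Reachable from 3: [0, 2, 3, 4]. YES -> cycle!
Still a DAG? no

Answer: no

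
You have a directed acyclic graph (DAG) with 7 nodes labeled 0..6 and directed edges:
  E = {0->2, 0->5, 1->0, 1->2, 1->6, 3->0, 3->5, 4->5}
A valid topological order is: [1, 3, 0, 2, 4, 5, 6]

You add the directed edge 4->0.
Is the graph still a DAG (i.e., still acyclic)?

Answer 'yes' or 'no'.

Given toposort: [1, 3, 0, 2, 4, 5, 6]
Position of 4: index 4; position of 0: index 2
New edge 4->0: backward (u after v in old order)
Backward edge: old toposort is now invalid. Check if this creates a cycle.
Does 0 already reach 4? Reachable from 0: [0, 2, 5]. NO -> still a DAG (reorder needed).
Still a DAG? yes

Answer: yes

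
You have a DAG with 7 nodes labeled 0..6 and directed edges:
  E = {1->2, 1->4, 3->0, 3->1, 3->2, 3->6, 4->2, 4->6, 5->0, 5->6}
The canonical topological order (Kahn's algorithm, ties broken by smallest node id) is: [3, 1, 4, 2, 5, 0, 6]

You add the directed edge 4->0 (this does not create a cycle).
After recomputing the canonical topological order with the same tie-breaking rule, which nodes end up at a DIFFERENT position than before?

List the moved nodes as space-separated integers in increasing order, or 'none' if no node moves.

Answer: none

Derivation:
Old toposort: [3, 1, 4, 2, 5, 0, 6]
Added edge 4->0
Recompute Kahn (smallest-id tiebreak):
  initial in-degrees: [3, 1, 3, 0, 1, 0, 3]
  ready (indeg=0): [3, 5]
  pop 3: indeg[0]->2; indeg[1]->0; indeg[2]->2; indeg[6]->2 | ready=[1, 5] | order so far=[3]
  pop 1: indeg[2]->1; indeg[4]->0 | ready=[4, 5] | order so far=[3, 1]
  pop 4: indeg[0]->1; indeg[2]->0; indeg[6]->1 | ready=[2, 5] | order so far=[3, 1, 4]
  pop 2: no out-edges | ready=[5] | order so far=[3, 1, 4, 2]
  pop 5: indeg[0]->0; indeg[6]->0 | ready=[0, 6] | order so far=[3, 1, 4, 2, 5]
  pop 0: no out-edges | ready=[6] | order so far=[3, 1, 4, 2, 5, 0]
  pop 6: no out-edges | ready=[] | order so far=[3, 1, 4, 2, 5, 0, 6]
New canonical toposort: [3, 1, 4, 2, 5, 0, 6]
Compare positions:
  Node 0: index 5 -> 5 (same)
  Node 1: index 1 -> 1 (same)
  Node 2: index 3 -> 3 (same)
  Node 3: index 0 -> 0 (same)
  Node 4: index 2 -> 2 (same)
  Node 5: index 4 -> 4 (same)
  Node 6: index 6 -> 6 (same)
Nodes that changed position: none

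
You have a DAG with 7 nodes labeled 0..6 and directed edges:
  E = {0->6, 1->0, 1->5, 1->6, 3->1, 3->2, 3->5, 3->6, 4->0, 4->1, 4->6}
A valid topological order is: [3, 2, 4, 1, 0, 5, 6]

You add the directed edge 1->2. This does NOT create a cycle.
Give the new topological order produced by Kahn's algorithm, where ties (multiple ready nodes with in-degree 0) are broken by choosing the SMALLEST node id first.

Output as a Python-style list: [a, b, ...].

Old toposort: [3, 2, 4, 1, 0, 5, 6]
Added edge: 1->2
Position of 1 (3) > position of 2 (1). Must reorder: 1 must now come before 2.
Run Kahn's algorithm (break ties by smallest node id):
  initial in-degrees: [2, 2, 2, 0, 0, 2, 4]
  ready (indeg=0): [3, 4]
  pop 3: indeg[1]->1; indeg[2]->1; indeg[5]->1; indeg[6]->3 | ready=[4] | order so far=[3]
  pop 4: indeg[0]->1; indeg[1]->0; indeg[6]->2 | ready=[1] | order so far=[3, 4]
  pop 1: indeg[0]->0; indeg[2]->0; indeg[5]->0; indeg[6]->1 | ready=[0, 2, 5] | order so far=[3, 4, 1]
  pop 0: indeg[6]->0 | ready=[2, 5, 6] | order so far=[3, 4, 1, 0]
  pop 2: no out-edges | ready=[5, 6] | order so far=[3, 4, 1, 0, 2]
  pop 5: no out-edges | ready=[6] | order so far=[3, 4, 1, 0, 2, 5]
  pop 6: no out-edges | ready=[] | order so far=[3, 4, 1, 0, 2, 5, 6]
  Result: [3, 4, 1, 0, 2, 5, 6]

Answer: [3, 4, 1, 0, 2, 5, 6]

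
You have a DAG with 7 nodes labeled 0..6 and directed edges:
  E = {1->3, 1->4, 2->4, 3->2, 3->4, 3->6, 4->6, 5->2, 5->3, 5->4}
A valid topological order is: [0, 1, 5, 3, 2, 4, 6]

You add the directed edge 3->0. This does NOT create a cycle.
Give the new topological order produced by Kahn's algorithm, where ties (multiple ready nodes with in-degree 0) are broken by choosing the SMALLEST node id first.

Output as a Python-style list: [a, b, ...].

Answer: [1, 5, 3, 0, 2, 4, 6]

Derivation:
Old toposort: [0, 1, 5, 3, 2, 4, 6]
Added edge: 3->0
Position of 3 (3) > position of 0 (0). Must reorder: 3 must now come before 0.
Run Kahn's algorithm (break ties by smallest node id):
  initial in-degrees: [1, 0, 2, 2, 4, 0, 2]
  ready (indeg=0): [1, 5]
  pop 1: indeg[3]->1; indeg[4]->3 | ready=[5] | order so far=[1]
  pop 5: indeg[2]->1; indeg[3]->0; indeg[4]->2 | ready=[3] | order so far=[1, 5]
  pop 3: indeg[0]->0; indeg[2]->0; indeg[4]->1; indeg[6]->1 | ready=[0, 2] | order so far=[1, 5, 3]
  pop 0: no out-edges | ready=[2] | order so far=[1, 5, 3, 0]
  pop 2: indeg[4]->0 | ready=[4] | order so far=[1, 5, 3, 0, 2]
  pop 4: indeg[6]->0 | ready=[6] | order so far=[1, 5, 3, 0, 2, 4]
  pop 6: no out-edges | ready=[] | order so far=[1, 5, 3, 0, 2, 4, 6]
  Result: [1, 5, 3, 0, 2, 4, 6]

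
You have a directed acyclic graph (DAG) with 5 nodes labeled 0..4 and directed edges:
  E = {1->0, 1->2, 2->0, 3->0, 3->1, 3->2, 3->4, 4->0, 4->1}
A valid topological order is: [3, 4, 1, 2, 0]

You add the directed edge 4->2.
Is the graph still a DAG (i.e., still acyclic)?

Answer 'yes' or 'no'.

Answer: yes

Derivation:
Given toposort: [3, 4, 1, 2, 0]
Position of 4: index 1; position of 2: index 3
New edge 4->2: forward
Forward edge: respects the existing order. Still a DAG, same toposort still valid.
Still a DAG? yes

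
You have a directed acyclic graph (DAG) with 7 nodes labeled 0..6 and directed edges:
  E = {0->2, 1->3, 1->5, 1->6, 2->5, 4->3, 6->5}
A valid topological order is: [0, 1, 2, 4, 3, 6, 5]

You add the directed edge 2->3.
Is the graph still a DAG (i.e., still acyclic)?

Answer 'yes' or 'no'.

Answer: yes

Derivation:
Given toposort: [0, 1, 2, 4, 3, 6, 5]
Position of 2: index 2; position of 3: index 4
New edge 2->3: forward
Forward edge: respects the existing order. Still a DAG, same toposort still valid.
Still a DAG? yes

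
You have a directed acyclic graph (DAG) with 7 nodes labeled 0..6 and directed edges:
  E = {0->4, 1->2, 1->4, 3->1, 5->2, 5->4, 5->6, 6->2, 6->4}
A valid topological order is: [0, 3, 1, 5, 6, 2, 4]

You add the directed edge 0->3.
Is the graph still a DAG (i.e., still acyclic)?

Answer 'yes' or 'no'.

Answer: yes

Derivation:
Given toposort: [0, 3, 1, 5, 6, 2, 4]
Position of 0: index 0; position of 3: index 1
New edge 0->3: forward
Forward edge: respects the existing order. Still a DAG, same toposort still valid.
Still a DAG? yes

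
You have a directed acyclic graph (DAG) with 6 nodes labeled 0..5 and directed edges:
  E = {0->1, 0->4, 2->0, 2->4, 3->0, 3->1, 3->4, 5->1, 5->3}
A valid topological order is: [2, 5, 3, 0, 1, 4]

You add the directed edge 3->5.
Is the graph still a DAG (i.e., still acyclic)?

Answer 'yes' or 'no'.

Answer: no

Derivation:
Given toposort: [2, 5, 3, 0, 1, 4]
Position of 3: index 2; position of 5: index 1
New edge 3->5: backward (u after v in old order)
Backward edge: old toposort is now invalid. Check if this creates a cycle.
Does 5 already reach 3? Reachable from 5: [0, 1, 3, 4, 5]. YES -> cycle!
Still a DAG? no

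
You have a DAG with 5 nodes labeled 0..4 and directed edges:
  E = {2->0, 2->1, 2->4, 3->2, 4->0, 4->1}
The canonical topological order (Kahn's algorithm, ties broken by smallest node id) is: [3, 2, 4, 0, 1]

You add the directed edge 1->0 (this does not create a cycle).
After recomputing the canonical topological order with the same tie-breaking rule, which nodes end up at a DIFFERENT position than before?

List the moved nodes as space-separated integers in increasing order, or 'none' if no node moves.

Answer: 0 1

Derivation:
Old toposort: [3, 2, 4, 0, 1]
Added edge 1->0
Recompute Kahn (smallest-id tiebreak):
  initial in-degrees: [3, 2, 1, 0, 1]
  ready (indeg=0): [3]
  pop 3: indeg[2]->0 | ready=[2] | order so far=[3]
  pop 2: indeg[0]->2; indeg[1]->1; indeg[4]->0 | ready=[4] | order so far=[3, 2]
  pop 4: indeg[0]->1; indeg[1]->0 | ready=[1] | order so far=[3, 2, 4]
  pop 1: indeg[0]->0 | ready=[0] | order so far=[3, 2, 4, 1]
  pop 0: no out-edges | ready=[] | order so far=[3, 2, 4, 1, 0]
New canonical toposort: [3, 2, 4, 1, 0]
Compare positions:
  Node 0: index 3 -> 4 (moved)
  Node 1: index 4 -> 3 (moved)
  Node 2: index 1 -> 1 (same)
  Node 3: index 0 -> 0 (same)
  Node 4: index 2 -> 2 (same)
Nodes that changed position: 0 1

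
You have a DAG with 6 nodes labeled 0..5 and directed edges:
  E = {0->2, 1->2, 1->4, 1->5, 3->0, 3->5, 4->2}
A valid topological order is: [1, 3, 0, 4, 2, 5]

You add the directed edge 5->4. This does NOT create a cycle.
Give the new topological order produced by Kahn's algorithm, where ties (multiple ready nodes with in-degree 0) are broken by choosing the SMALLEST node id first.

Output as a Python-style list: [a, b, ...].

Old toposort: [1, 3, 0, 4, 2, 5]
Added edge: 5->4
Position of 5 (5) > position of 4 (3). Must reorder: 5 must now come before 4.
Run Kahn's algorithm (break ties by smallest node id):
  initial in-degrees: [1, 0, 3, 0, 2, 2]
  ready (indeg=0): [1, 3]
  pop 1: indeg[2]->2; indeg[4]->1; indeg[5]->1 | ready=[3] | order so far=[1]
  pop 3: indeg[0]->0; indeg[5]->0 | ready=[0, 5] | order so far=[1, 3]
  pop 0: indeg[2]->1 | ready=[5] | order so far=[1, 3, 0]
  pop 5: indeg[4]->0 | ready=[4] | order so far=[1, 3, 0, 5]
  pop 4: indeg[2]->0 | ready=[2] | order so far=[1, 3, 0, 5, 4]
  pop 2: no out-edges | ready=[] | order so far=[1, 3, 0, 5, 4, 2]
  Result: [1, 3, 0, 5, 4, 2]

Answer: [1, 3, 0, 5, 4, 2]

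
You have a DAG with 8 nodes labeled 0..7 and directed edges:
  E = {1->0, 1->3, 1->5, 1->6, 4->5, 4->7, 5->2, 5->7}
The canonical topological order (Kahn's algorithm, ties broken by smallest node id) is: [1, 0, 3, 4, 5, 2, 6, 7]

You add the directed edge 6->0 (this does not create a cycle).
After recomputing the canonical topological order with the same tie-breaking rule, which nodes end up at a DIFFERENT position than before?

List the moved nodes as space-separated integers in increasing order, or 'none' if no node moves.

Answer: 0 2 3 4 5 6

Derivation:
Old toposort: [1, 0, 3, 4, 5, 2, 6, 7]
Added edge 6->0
Recompute Kahn (smallest-id tiebreak):
  initial in-degrees: [2, 0, 1, 1, 0, 2, 1, 2]
  ready (indeg=0): [1, 4]
  pop 1: indeg[0]->1; indeg[3]->0; indeg[5]->1; indeg[6]->0 | ready=[3, 4, 6] | order so far=[1]
  pop 3: no out-edges | ready=[4, 6] | order so far=[1, 3]
  pop 4: indeg[5]->0; indeg[7]->1 | ready=[5, 6] | order so far=[1, 3, 4]
  pop 5: indeg[2]->0; indeg[7]->0 | ready=[2, 6, 7] | order so far=[1, 3, 4, 5]
  pop 2: no out-edges | ready=[6, 7] | order so far=[1, 3, 4, 5, 2]
  pop 6: indeg[0]->0 | ready=[0, 7] | order so far=[1, 3, 4, 5, 2, 6]
  pop 0: no out-edges | ready=[7] | order so far=[1, 3, 4, 5, 2, 6, 0]
  pop 7: no out-edges | ready=[] | order so far=[1, 3, 4, 5, 2, 6, 0, 7]
New canonical toposort: [1, 3, 4, 5, 2, 6, 0, 7]
Compare positions:
  Node 0: index 1 -> 6 (moved)
  Node 1: index 0 -> 0 (same)
  Node 2: index 5 -> 4 (moved)
  Node 3: index 2 -> 1 (moved)
  Node 4: index 3 -> 2 (moved)
  Node 5: index 4 -> 3 (moved)
  Node 6: index 6 -> 5 (moved)
  Node 7: index 7 -> 7 (same)
Nodes that changed position: 0 2 3 4 5 6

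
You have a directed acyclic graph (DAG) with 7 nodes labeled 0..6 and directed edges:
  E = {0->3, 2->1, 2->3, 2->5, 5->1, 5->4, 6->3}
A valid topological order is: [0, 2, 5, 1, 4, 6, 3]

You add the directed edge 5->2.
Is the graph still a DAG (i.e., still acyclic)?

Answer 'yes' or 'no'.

Answer: no

Derivation:
Given toposort: [0, 2, 5, 1, 4, 6, 3]
Position of 5: index 2; position of 2: index 1
New edge 5->2: backward (u after v in old order)
Backward edge: old toposort is now invalid. Check if this creates a cycle.
Does 2 already reach 5? Reachable from 2: [1, 2, 3, 4, 5]. YES -> cycle!
Still a DAG? no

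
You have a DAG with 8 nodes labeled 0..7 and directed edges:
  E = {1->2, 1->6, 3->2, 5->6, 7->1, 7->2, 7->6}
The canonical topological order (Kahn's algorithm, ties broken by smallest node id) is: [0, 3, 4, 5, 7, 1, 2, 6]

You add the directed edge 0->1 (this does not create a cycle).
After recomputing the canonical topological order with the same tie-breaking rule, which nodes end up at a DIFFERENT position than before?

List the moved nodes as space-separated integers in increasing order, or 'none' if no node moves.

Old toposort: [0, 3, 4, 5, 7, 1, 2, 6]
Added edge 0->1
Recompute Kahn (smallest-id tiebreak):
  initial in-degrees: [0, 2, 3, 0, 0, 0, 3, 0]
  ready (indeg=0): [0, 3, 4, 5, 7]
  pop 0: indeg[1]->1 | ready=[3, 4, 5, 7] | order so far=[0]
  pop 3: indeg[2]->2 | ready=[4, 5, 7] | order so far=[0, 3]
  pop 4: no out-edges | ready=[5, 7] | order so far=[0, 3, 4]
  pop 5: indeg[6]->2 | ready=[7] | order so far=[0, 3, 4, 5]
  pop 7: indeg[1]->0; indeg[2]->1; indeg[6]->1 | ready=[1] | order so far=[0, 3, 4, 5, 7]
  pop 1: indeg[2]->0; indeg[6]->0 | ready=[2, 6] | order so far=[0, 3, 4, 5, 7, 1]
  pop 2: no out-edges | ready=[6] | order so far=[0, 3, 4, 5, 7, 1, 2]
  pop 6: no out-edges | ready=[] | order so far=[0, 3, 4, 5, 7, 1, 2, 6]
New canonical toposort: [0, 3, 4, 5, 7, 1, 2, 6]
Compare positions:
  Node 0: index 0 -> 0 (same)
  Node 1: index 5 -> 5 (same)
  Node 2: index 6 -> 6 (same)
  Node 3: index 1 -> 1 (same)
  Node 4: index 2 -> 2 (same)
  Node 5: index 3 -> 3 (same)
  Node 6: index 7 -> 7 (same)
  Node 7: index 4 -> 4 (same)
Nodes that changed position: none

Answer: none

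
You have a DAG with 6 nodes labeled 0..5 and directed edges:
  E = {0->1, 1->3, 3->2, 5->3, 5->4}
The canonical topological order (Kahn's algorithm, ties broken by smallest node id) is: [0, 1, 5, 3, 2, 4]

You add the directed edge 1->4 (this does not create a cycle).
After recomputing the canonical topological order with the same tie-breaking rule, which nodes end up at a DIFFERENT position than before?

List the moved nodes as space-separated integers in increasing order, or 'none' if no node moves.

Answer: none

Derivation:
Old toposort: [0, 1, 5, 3, 2, 4]
Added edge 1->4
Recompute Kahn (smallest-id tiebreak):
  initial in-degrees: [0, 1, 1, 2, 2, 0]
  ready (indeg=0): [0, 5]
  pop 0: indeg[1]->0 | ready=[1, 5] | order so far=[0]
  pop 1: indeg[3]->1; indeg[4]->1 | ready=[5] | order so far=[0, 1]
  pop 5: indeg[3]->0; indeg[4]->0 | ready=[3, 4] | order so far=[0, 1, 5]
  pop 3: indeg[2]->0 | ready=[2, 4] | order so far=[0, 1, 5, 3]
  pop 2: no out-edges | ready=[4] | order so far=[0, 1, 5, 3, 2]
  pop 4: no out-edges | ready=[] | order so far=[0, 1, 5, 3, 2, 4]
New canonical toposort: [0, 1, 5, 3, 2, 4]
Compare positions:
  Node 0: index 0 -> 0 (same)
  Node 1: index 1 -> 1 (same)
  Node 2: index 4 -> 4 (same)
  Node 3: index 3 -> 3 (same)
  Node 4: index 5 -> 5 (same)
  Node 5: index 2 -> 2 (same)
Nodes that changed position: none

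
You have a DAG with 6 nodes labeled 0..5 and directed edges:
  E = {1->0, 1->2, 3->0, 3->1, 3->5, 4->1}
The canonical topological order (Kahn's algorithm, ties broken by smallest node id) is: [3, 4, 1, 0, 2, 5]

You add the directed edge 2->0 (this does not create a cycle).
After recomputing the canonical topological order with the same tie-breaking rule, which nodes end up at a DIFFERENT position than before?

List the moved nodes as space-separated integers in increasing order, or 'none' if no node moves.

Old toposort: [3, 4, 1, 0, 2, 5]
Added edge 2->0
Recompute Kahn (smallest-id tiebreak):
  initial in-degrees: [3, 2, 1, 0, 0, 1]
  ready (indeg=0): [3, 4]
  pop 3: indeg[0]->2; indeg[1]->1; indeg[5]->0 | ready=[4, 5] | order so far=[3]
  pop 4: indeg[1]->0 | ready=[1, 5] | order so far=[3, 4]
  pop 1: indeg[0]->1; indeg[2]->0 | ready=[2, 5] | order so far=[3, 4, 1]
  pop 2: indeg[0]->0 | ready=[0, 5] | order so far=[3, 4, 1, 2]
  pop 0: no out-edges | ready=[5] | order so far=[3, 4, 1, 2, 0]
  pop 5: no out-edges | ready=[] | order so far=[3, 4, 1, 2, 0, 5]
New canonical toposort: [3, 4, 1, 2, 0, 5]
Compare positions:
  Node 0: index 3 -> 4 (moved)
  Node 1: index 2 -> 2 (same)
  Node 2: index 4 -> 3 (moved)
  Node 3: index 0 -> 0 (same)
  Node 4: index 1 -> 1 (same)
  Node 5: index 5 -> 5 (same)
Nodes that changed position: 0 2

Answer: 0 2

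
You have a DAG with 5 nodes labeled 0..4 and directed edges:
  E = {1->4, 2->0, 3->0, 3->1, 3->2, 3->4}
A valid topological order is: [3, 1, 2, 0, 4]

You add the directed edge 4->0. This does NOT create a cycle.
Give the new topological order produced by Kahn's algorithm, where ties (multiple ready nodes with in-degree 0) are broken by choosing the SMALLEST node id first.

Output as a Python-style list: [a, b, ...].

Answer: [3, 1, 2, 4, 0]

Derivation:
Old toposort: [3, 1, 2, 0, 4]
Added edge: 4->0
Position of 4 (4) > position of 0 (3). Must reorder: 4 must now come before 0.
Run Kahn's algorithm (break ties by smallest node id):
  initial in-degrees: [3, 1, 1, 0, 2]
  ready (indeg=0): [3]
  pop 3: indeg[0]->2; indeg[1]->0; indeg[2]->0; indeg[4]->1 | ready=[1, 2] | order so far=[3]
  pop 1: indeg[4]->0 | ready=[2, 4] | order so far=[3, 1]
  pop 2: indeg[0]->1 | ready=[4] | order so far=[3, 1, 2]
  pop 4: indeg[0]->0 | ready=[0] | order so far=[3, 1, 2, 4]
  pop 0: no out-edges | ready=[] | order so far=[3, 1, 2, 4, 0]
  Result: [3, 1, 2, 4, 0]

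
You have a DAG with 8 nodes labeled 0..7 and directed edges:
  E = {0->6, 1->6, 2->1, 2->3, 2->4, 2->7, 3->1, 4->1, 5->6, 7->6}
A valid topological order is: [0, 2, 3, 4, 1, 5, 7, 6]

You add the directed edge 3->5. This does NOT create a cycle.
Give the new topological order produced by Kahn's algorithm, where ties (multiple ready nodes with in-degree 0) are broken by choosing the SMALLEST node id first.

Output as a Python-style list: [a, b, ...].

Old toposort: [0, 2, 3, 4, 1, 5, 7, 6]
Added edge: 3->5
Position of 3 (2) < position of 5 (5). Old order still valid.
Run Kahn's algorithm (break ties by smallest node id):
  initial in-degrees: [0, 3, 0, 1, 1, 1, 4, 1]
  ready (indeg=0): [0, 2]
  pop 0: indeg[6]->3 | ready=[2] | order so far=[0]
  pop 2: indeg[1]->2; indeg[3]->0; indeg[4]->0; indeg[7]->0 | ready=[3, 4, 7] | order so far=[0, 2]
  pop 3: indeg[1]->1; indeg[5]->0 | ready=[4, 5, 7] | order so far=[0, 2, 3]
  pop 4: indeg[1]->0 | ready=[1, 5, 7] | order so far=[0, 2, 3, 4]
  pop 1: indeg[6]->2 | ready=[5, 7] | order so far=[0, 2, 3, 4, 1]
  pop 5: indeg[6]->1 | ready=[7] | order so far=[0, 2, 3, 4, 1, 5]
  pop 7: indeg[6]->0 | ready=[6] | order so far=[0, 2, 3, 4, 1, 5, 7]
  pop 6: no out-edges | ready=[] | order so far=[0, 2, 3, 4, 1, 5, 7, 6]
  Result: [0, 2, 3, 4, 1, 5, 7, 6]

Answer: [0, 2, 3, 4, 1, 5, 7, 6]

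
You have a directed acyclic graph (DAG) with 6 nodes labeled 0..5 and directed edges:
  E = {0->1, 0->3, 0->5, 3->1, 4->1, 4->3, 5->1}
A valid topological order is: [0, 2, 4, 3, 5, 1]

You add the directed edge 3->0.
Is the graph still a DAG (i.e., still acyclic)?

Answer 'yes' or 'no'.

Given toposort: [0, 2, 4, 3, 5, 1]
Position of 3: index 3; position of 0: index 0
New edge 3->0: backward (u after v in old order)
Backward edge: old toposort is now invalid. Check if this creates a cycle.
Does 0 already reach 3? Reachable from 0: [0, 1, 3, 5]. YES -> cycle!
Still a DAG? no

Answer: no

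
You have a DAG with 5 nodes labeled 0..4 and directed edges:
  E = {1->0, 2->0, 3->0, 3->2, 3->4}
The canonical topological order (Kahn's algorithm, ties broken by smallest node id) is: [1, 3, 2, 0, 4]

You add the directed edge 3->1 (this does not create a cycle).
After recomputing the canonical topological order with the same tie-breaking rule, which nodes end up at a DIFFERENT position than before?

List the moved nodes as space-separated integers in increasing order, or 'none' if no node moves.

Answer: 1 3

Derivation:
Old toposort: [1, 3, 2, 0, 4]
Added edge 3->1
Recompute Kahn (smallest-id tiebreak):
  initial in-degrees: [3, 1, 1, 0, 1]
  ready (indeg=0): [3]
  pop 3: indeg[0]->2; indeg[1]->0; indeg[2]->0; indeg[4]->0 | ready=[1, 2, 4] | order so far=[3]
  pop 1: indeg[0]->1 | ready=[2, 4] | order so far=[3, 1]
  pop 2: indeg[0]->0 | ready=[0, 4] | order so far=[3, 1, 2]
  pop 0: no out-edges | ready=[4] | order so far=[3, 1, 2, 0]
  pop 4: no out-edges | ready=[] | order so far=[3, 1, 2, 0, 4]
New canonical toposort: [3, 1, 2, 0, 4]
Compare positions:
  Node 0: index 3 -> 3 (same)
  Node 1: index 0 -> 1 (moved)
  Node 2: index 2 -> 2 (same)
  Node 3: index 1 -> 0 (moved)
  Node 4: index 4 -> 4 (same)
Nodes that changed position: 1 3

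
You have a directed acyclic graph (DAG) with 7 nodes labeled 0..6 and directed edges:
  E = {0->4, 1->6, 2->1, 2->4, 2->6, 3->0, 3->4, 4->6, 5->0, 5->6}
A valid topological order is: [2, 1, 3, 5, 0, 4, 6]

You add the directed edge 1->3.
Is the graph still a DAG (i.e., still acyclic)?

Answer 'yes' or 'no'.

Answer: yes

Derivation:
Given toposort: [2, 1, 3, 5, 0, 4, 6]
Position of 1: index 1; position of 3: index 2
New edge 1->3: forward
Forward edge: respects the existing order. Still a DAG, same toposort still valid.
Still a DAG? yes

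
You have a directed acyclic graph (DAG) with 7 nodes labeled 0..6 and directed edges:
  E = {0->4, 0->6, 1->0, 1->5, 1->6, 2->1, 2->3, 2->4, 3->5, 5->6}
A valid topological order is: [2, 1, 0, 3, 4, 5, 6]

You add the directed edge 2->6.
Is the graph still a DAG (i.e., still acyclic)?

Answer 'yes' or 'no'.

Answer: yes

Derivation:
Given toposort: [2, 1, 0, 3, 4, 5, 6]
Position of 2: index 0; position of 6: index 6
New edge 2->6: forward
Forward edge: respects the existing order. Still a DAG, same toposort still valid.
Still a DAG? yes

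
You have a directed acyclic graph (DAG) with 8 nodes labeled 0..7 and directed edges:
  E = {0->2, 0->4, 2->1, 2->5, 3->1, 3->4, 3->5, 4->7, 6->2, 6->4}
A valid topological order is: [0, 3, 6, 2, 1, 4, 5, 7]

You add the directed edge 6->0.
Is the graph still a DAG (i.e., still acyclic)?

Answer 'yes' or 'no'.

Given toposort: [0, 3, 6, 2, 1, 4, 5, 7]
Position of 6: index 2; position of 0: index 0
New edge 6->0: backward (u after v in old order)
Backward edge: old toposort is now invalid. Check if this creates a cycle.
Does 0 already reach 6? Reachable from 0: [0, 1, 2, 4, 5, 7]. NO -> still a DAG (reorder needed).
Still a DAG? yes

Answer: yes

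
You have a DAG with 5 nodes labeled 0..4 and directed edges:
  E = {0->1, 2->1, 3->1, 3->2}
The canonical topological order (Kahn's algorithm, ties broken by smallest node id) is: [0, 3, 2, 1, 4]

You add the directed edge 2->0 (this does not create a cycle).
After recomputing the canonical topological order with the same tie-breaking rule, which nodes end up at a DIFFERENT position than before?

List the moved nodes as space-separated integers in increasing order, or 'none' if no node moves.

Answer: 0 2 3

Derivation:
Old toposort: [0, 3, 2, 1, 4]
Added edge 2->0
Recompute Kahn (smallest-id tiebreak):
  initial in-degrees: [1, 3, 1, 0, 0]
  ready (indeg=0): [3, 4]
  pop 3: indeg[1]->2; indeg[2]->0 | ready=[2, 4] | order so far=[3]
  pop 2: indeg[0]->0; indeg[1]->1 | ready=[0, 4] | order so far=[3, 2]
  pop 0: indeg[1]->0 | ready=[1, 4] | order so far=[3, 2, 0]
  pop 1: no out-edges | ready=[4] | order so far=[3, 2, 0, 1]
  pop 4: no out-edges | ready=[] | order so far=[3, 2, 0, 1, 4]
New canonical toposort: [3, 2, 0, 1, 4]
Compare positions:
  Node 0: index 0 -> 2 (moved)
  Node 1: index 3 -> 3 (same)
  Node 2: index 2 -> 1 (moved)
  Node 3: index 1 -> 0 (moved)
  Node 4: index 4 -> 4 (same)
Nodes that changed position: 0 2 3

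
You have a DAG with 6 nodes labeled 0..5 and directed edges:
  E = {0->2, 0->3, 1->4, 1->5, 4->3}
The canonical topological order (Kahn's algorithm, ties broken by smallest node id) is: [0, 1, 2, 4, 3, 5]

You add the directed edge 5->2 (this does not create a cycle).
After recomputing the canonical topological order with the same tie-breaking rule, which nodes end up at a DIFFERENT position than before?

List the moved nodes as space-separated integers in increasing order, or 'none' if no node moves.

Old toposort: [0, 1, 2, 4, 3, 5]
Added edge 5->2
Recompute Kahn (smallest-id tiebreak):
  initial in-degrees: [0, 0, 2, 2, 1, 1]
  ready (indeg=0): [0, 1]
  pop 0: indeg[2]->1; indeg[3]->1 | ready=[1] | order so far=[0]
  pop 1: indeg[4]->0; indeg[5]->0 | ready=[4, 5] | order so far=[0, 1]
  pop 4: indeg[3]->0 | ready=[3, 5] | order so far=[0, 1, 4]
  pop 3: no out-edges | ready=[5] | order so far=[0, 1, 4, 3]
  pop 5: indeg[2]->0 | ready=[2] | order so far=[0, 1, 4, 3, 5]
  pop 2: no out-edges | ready=[] | order so far=[0, 1, 4, 3, 5, 2]
New canonical toposort: [0, 1, 4, 3, 5, 2]
Compare positions:
  Node 0: index 0 -> 0 (same)
  Node 1: index 1 -> 1 (same)
  Node 2: index 2 -> 5 (moved)
  Node 3: index 4 -> 3 (moved)
  Node 4: index 3 -> 2 (moved)
  Node 5: index 5 -> 4 (moved)
Nodes that changed position: 2 3 4 5

Answer: 2 3 4 5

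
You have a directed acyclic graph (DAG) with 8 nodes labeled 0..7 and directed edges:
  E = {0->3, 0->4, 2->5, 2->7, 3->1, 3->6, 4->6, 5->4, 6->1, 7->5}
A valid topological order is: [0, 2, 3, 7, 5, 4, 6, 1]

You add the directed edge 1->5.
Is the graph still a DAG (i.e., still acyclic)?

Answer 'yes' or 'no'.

Given toposort: [0, 2, 3, 7, 5, 4, 6, 1]
Position of 1: index 7; position of 5: index 4
New edge 1->5: backward (u after v in old order)
Backward edge: old toposort is now invalid. Check if this creates a cycle.
Does 5 already reach 1? Reachable from 5: [1, 4, 5, 6]. YES -> cycle!
Still a DAG? no

Answer: no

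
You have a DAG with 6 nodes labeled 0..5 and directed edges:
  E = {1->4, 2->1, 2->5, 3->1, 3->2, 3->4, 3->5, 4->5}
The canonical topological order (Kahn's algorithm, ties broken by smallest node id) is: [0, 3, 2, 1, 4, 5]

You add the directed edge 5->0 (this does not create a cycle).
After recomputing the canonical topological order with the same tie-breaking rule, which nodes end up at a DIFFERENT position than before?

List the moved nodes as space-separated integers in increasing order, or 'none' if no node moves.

Old toposort: [0, 3, 2, 1, 4, 5]
Added edge 5->0
Recompute Kahn (smallest-id tiebreak):
  initial in-degrees: [1, 2, 1, 0, 2, 3]
  ready (indeg=0): [3]
  pop 3: indeg[1]->1; indeg[2]->0; indeg[4]->1; indeg[5]->2 | ready=[2] | order so far=[3]
  pop 2: indeg[1]->0; indeg[5]->1 | ready=[1] | order so far=[3, 2]
  pop 1: indeg[4]->0 | ready=[4] | order so far=[3, 2, 1]
  pop 4: indeg[5]->0 | ready=[5] | order so far=[3, 2, 1, 4]
  pop 5: indeg[0]->0 | ready=[0] | order so far=[3, 2, 1, 4, 5]
  pop 0: no out-edges | ready=[] | order so far=[3, 2, 1, 4, 5, 0]
New canonical toposort: [3, 2, 1, 4, 5, 0]
Compare positions:
  Node 0: index 0 -> 5 (moved)
  Node 1: index 3 -> 2 (moved)
  Node 2: index 2 -> 1 (moved)
  Node 3: index 1 -> 0 (moved)
  Node 4: index 4 -> 3 (moved)
  Node 5: index 5 -> 4 (moved)
Nodes that changed position: 0 1 2 3 4 5

Answer: 0 1 2 3 4 5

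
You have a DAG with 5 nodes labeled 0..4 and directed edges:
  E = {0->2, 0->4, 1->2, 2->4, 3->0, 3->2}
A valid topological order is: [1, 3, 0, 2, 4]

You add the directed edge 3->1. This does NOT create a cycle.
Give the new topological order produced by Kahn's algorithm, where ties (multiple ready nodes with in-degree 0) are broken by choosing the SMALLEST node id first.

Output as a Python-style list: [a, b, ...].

Old toposort: [1, 3, 0, 2, 4]
Added edge: 3->1
Position of 3 (1) > position of 1 (0). Must reorder: 3 must now come before 1.
Run Kahn's algorithm (break ties by smallest node id):
  initial in-degrees: [1, 1, 3, 0, 2]
  ready (indeg=0): [3]
  pop 3: indeg[0]->0; indeg[1]->0; indeg[2]->2 | ready=[0, 1] | order so far=[3]
  pop 0: indeg[2]->1; indeg[4]->1 | ready=[1] | order so far=[3, 0]
  pop 1: indeg[2]->0 | ready=[2] | order so far=[3, 0, 1]
  pop 2: indeg[4]->0 | ready=[4] | order so far=[3, 0, 1, 2]
  pop 4: no out-edges | ready=[] | order so far=[3, 0, 1, 2, 4]
  Result: [3, 0, 1, 2, 4]

Answer: [3, 0, 1, 2, 4]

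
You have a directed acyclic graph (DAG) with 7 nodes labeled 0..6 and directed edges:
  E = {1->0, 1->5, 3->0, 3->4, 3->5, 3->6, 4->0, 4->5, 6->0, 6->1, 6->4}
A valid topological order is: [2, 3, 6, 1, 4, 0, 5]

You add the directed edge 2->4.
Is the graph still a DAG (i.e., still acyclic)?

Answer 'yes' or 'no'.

Given toposort: [2, 3, 6, 1, 4, 0, 5]
Position of 2: index 0; position of 4: index 4
New edge 2->4: forward
Forward edge: respects the existing order. Still a DAG, same toposort still valid.
Still a DAG? yes

Answer: yes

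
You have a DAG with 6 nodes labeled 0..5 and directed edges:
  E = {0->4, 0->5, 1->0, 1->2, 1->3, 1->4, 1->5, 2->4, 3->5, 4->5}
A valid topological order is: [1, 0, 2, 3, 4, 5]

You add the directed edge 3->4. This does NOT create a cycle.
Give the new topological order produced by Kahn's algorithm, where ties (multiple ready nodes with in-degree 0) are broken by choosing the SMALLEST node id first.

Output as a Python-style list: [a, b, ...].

Old toposort: [1, 0, 2, 3, 4, 5]
Added edge: 3->4
Position of 3 (3) < position of 4 (4). Old order still valid.
Run Kahn's algorithm (break ties by smallest node id):
  initial in-degrees: [1, 0, 1, 1, 4, 4]
  ready (indeg=0): [1]
  pop 1: indeg[0]->0; indeg[2]->0; indeg[3]->0; indeg[4]->3; indeg[5]->3 | ready=[0, 2, 3] | order so far=[1]
  pop 0: indeg[4]->2; indeg[5]->2 | ready=[2, 3] | order so far=[1, 0]
  pop 2: indeg[4]->1 | ready=[3] | order so far=[1, 0, 2]
  pop 3: indeg[4]->0; indeg[5]->1 | ready=[4] | order so far=[1, 0, 2, 3]
  pop 4: indeg[5]->0 | ready=[5] | order so far=[1, 0, 2, 3, 4]
  pop 5: no out-edges | ready=[] | order so far=[1, 0, 2, 3, 4, 5]
  Result: [1, 0, 2, 3, 4, 5]

Answer: [1, 0, 2, 3, 4, 5]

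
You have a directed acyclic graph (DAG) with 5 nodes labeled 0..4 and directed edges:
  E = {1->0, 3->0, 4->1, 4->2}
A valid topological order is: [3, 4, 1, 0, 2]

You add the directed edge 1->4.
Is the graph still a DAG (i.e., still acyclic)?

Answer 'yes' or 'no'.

Answer: no

Derivation:
Given toposort: [3, 4, 1, 0, 2]
Position of 1: index 2; position of 4: index 1
New edge 1->4: backward (u after v in old order)
Backward edge: old toposort is now invalid. Check if this creates a cycle.
Does 4 already reach 1? Reachable from 4: [0, 1, 2, 4]. YES -> cycle!
Still a DAG? no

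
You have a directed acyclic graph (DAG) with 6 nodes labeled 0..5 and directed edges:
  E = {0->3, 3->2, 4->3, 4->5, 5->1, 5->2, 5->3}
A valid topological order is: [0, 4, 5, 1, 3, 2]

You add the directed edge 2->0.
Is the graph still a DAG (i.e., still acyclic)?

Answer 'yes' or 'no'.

Given toposort: [0, 4, 5, 1, 3, 2]
Position of 2: index 5; position of 0: index 0
New edge 2->0: backward (u after v in old order)
Backward edge: old toposort is now invalid. Check if this creates a cycle.
Does 0 already reach 2? Reachable from 0: [0, 2, 3]. YES -> cycle!
Still a DAG? no

Answer: no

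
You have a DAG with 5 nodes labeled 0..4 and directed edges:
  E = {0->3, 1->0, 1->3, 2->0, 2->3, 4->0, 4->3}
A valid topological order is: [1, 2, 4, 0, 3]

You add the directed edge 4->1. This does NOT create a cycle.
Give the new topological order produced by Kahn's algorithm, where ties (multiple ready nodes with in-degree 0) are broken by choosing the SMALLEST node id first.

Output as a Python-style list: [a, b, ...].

Answer: [2, 4, 1, 0, 3]

Derivation:
Old toposort: [1, 2, 4, 0, 3]
Added edge: 4->1
Position of 4 (2) > position of 1 (0). Must reorder: 4 must now come before 1.
Run Kahn's algorithm (break ties by smallest node id):
  initial in-degrees: [3, 1, 0, 4, 0]
  ready (indeg=0): [2, 4]
  pop 2: indeg[0]->2; indeg[3]->3 | ready=[4] | order so far=[2]
  pop 4: indeg[0]->1; indeg[1]->0; indeg[3]->2 | ready=[1] | order so far=[2, 4]
  pop 1: indeg[0]->0; indeg[3]->1 | ready=[0] | order so far=[2, 4, 1]
  pop 0: indeg[3]->0 | ready=[3] | order so far=[2, 4, 1, 0]
  pop 3: no out-edges | ready=[] | order so far=[2, 4, 1, 0, 3]
  Result: [2, 4, 1, 0, 3]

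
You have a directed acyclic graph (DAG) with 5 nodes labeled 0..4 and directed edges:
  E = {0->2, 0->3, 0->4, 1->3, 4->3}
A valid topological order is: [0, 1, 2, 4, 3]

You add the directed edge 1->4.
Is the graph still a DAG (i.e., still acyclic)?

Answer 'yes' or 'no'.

Answer: yes

Derivation:
Given toposort: [0, 1, 2, 4, 3]
Position of 1: index 1; position of 4: index 3
New edge 1->4: forward
Forward edge: respects the existing order. Still a DAG, same toposort still valid.
Still a DAG? yes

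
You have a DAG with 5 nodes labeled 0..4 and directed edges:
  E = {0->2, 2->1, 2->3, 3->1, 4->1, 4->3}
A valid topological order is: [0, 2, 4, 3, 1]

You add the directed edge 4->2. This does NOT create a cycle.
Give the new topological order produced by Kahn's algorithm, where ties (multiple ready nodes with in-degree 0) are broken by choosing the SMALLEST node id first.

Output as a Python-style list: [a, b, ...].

Answer: [0, 4, 2, 3, 1]

Derivation:
Old toposort: [0, 2, 4, 3, 1]
Added edge: 4->2
Position of 4 (2) > position of 2 (1). Must reorder: 4 must now come before 2.
Run Kahn's algorithm (break ties by smallest node id):
  initial in-degrees: [0, 3, 2, 2, 0]
  ready (indeg=0): [0, 4]
  pop 0: indeg[2]->1 | ready=[4] | order so far=[0]
  pop 4: indeg[1]->2; indeg[2]->0; indeg[3]->1 | ready=[2] | order so far=[0, 4]
  pop 2: indeg[1]->1; indeg[3]->0 | ready=[3] | order so far=[0, 4, 2]
  pop 3: indeg[1]->0 | ready=[1] | order so far=[0, 4, 2, 3]
  pop 1: no out-edges | ready=[] | order so far=[0, 4, 2, 3, 1]
  Result: [0, 4, 2, 3, 1]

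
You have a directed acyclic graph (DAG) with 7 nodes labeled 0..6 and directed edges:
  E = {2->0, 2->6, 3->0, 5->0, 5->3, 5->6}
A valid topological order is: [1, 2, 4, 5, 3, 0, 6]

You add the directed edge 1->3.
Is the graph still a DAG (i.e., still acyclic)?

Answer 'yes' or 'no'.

Given toposort: [1, 2, 4, 5, 3, 0, 6]
Position of 1: index 0; position of 3: index 4
New edge 1->3: forward
Forward edge: respects the existing order. Still a DAG, same toposort still valid.
Still a DAG? yes

Answer: yes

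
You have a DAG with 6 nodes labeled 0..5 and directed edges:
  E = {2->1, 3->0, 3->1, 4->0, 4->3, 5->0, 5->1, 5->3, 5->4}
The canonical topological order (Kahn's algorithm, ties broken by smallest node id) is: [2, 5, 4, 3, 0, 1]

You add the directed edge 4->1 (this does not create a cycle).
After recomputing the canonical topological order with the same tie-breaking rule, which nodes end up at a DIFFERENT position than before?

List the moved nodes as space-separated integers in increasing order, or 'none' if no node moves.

Old toposort: [2, 5, 4, 3, 0, 1]
Added edge 4->1
Recompute Kahn (smallest-id tiebreak):
  initial in-degrees: [3, 4, 0, 2, 1, 0]
  ready (indeg=0): [2, 5]
  pop 2: indeg[1]->3 | ready=[5] | order so far=[2]
  pop 5: indeg[0]->2; indeg[1]->2; indeg[3]->1; indeg[4]->0 | ready=[4] | order so far=[2, 5]
  pop 4: indeg[0]->1; indeg[1]->1; indeg[3]->0 | ready=[3] | order so far=[2, 5, 4]
  pop 3: indeg[0]->0; indeg[1]->0 | ready=[0, 1] | order so far=[2, 5, 4, 3]
  pop 0: no out-edges | ready=[1] | order so far=[2, 5, 4, 3, 0]
  pop 1: no out-edges | ready=[] | order so far=[2, 5, 4, 3, 0, 1]
New canonical toposort: [2, 5, 4, 3, 0, 1]
Compare positions:
  Node 0: index 4 -> 4 (same)
  Node 1: index 5 -> 5 (same)
  Node 2: index 0 -> 0 (same)
  Node 3: index 3 -> 3 (same)
  Node 4: index 2 -> 2 (same)
  Node 5: index 1 -> 1 (same)
Nodes that changed position: none

Answer: none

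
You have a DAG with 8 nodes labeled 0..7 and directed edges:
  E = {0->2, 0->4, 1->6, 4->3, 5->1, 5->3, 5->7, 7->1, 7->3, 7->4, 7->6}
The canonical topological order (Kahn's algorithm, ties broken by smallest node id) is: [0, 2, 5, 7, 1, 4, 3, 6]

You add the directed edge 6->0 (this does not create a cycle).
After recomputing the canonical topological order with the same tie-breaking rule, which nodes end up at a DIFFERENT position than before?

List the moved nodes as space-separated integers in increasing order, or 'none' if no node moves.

Old toposort: [0, 2, 5, 7, 1, 4, 3, 6]
Added edge 6->0
Recompute Kahn (smallest-id tiebreak):
  initial in-degrees: [1, 2, 1, 3, 2, 0, 2, 1]
  ready (indeg=0): [5]
  pop 5: indeg[1]->1; indeg[3]->2; indeg[7]->0 | ready=[7] | order so far=[5]
  pop 7: indeg[1]->0; indeg[3]->1; indeg[4]->1; indeg[6]->1 | ready=[1] | order so far=[5, 7]
  pop 1: indeg[6]->0 | ready=[6] | order so far=[5, 7, 1]
  pop 6: indeg[0]->0 | ready=[0] | order so far=[5, 7, 1, 6]
  pop 0: indeg[2]->0; indeg[4]->0 | ready=[2, 4] | order so far=[5, 7, 1, 6, 0]
  pop 2: no out-edges | ready=[4] | order so far=[5, 7, 1, 6, 0, 2]
  pop 4: indeg[3]->0 | ready=[3] | order so far=[5, 7, 1, 6, 0, 2, 4]
  pop 3: no out-edges | ready=[] | order so far=[5, 7, 1, 6, 0, 2, 4, 3]
New canonical toposort: [5, 7, 1, 6, 0, 2, 4, 3]
Compare positions:
  Node 0: index 0 -> 4 (moved)
  Node 1: index 4 -> 2 (moved)
  Node 2: index 1 -> 5 (moved)
  Node 3: index 6 -> 7 (moved)
  Node 4: index 5 -> 6 (moved)
  Node 5: index 2 -> 0 (moved)
  Node 6: index 7 -> 3 (moved)
  Node 7: index 3 -> 1 (moved)
Nodes that changed position: 0 1 2 3 4 5 6 7

Answer: 0 1 2 3 4 5 6 7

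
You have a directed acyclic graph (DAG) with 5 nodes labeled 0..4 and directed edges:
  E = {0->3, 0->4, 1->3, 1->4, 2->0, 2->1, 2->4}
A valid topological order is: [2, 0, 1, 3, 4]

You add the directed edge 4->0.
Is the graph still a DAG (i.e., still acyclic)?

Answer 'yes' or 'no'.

Given toposort: [2, 0, 1, 3, 4]
Position of 4: index 4; position of 0: index 1
New edge 4->0: backward (u after v in old order)
Backward edge: old toposort is now invalid. Check if this creates a cycle.
Does 0 already reach 4? Reachable from 0: [0, 3, 4]. YES -> cycle!
Still a DAG? no

Answer: no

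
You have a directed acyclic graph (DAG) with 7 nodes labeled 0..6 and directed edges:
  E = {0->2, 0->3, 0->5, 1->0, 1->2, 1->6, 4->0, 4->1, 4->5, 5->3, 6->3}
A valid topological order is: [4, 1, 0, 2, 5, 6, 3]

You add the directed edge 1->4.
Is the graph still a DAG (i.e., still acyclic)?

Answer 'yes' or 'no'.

Answer: no

Derivation:
Given toposort: [4, 1, 0, 2, 5, 6, 3]
Position of 1: index 1; position of 4: index 0
New edge 1->4: backward (u after v in old order)
Backward edge: old toposort is now invalid. Check if this creates a cycle.
Does 4 already reach 1? Reachable from 4: [0, 1, 2, 3, 4, 5, 6]. YES -> cycle!
Still a DAG? no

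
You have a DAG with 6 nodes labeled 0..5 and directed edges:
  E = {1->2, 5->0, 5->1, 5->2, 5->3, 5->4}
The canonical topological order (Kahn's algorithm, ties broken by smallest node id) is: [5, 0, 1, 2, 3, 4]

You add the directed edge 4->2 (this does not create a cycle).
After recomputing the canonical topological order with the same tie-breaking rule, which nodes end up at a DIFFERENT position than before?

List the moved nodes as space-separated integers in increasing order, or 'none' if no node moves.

Answer: 2 3 4

Derivation:
Old toposort: [5, 0, 1, 2, 3, 4]
Added edge 4->2
Recompute Kahn (smallest-id tiebreak):
  initial in-degrees: [1, 1, 3, 1, 1, 0]
  ready (indeg=0): [5]
  pop 5: indeg[0]->0; indeg[1]->0; indeg[2]->2; indeg[3]->0; indeg[4]->0 | ready=[0, 1, 3, 4] | order so far=[5]
  pop 0: no out-edges | ready=[1, 3, 4] | order so far=[5, 0]
  pop 1: indeg[2]->1 | ready=[3, 4] | order so far=[5, 0, 1]
  pop 3: no out-edges | ready=[4] | order so far=[5, 0, 1, 3]
  pop 4: indeg[2]->0 | ready=[2] | order so far=[5, 0, 1, 3, 4]
  pop 2: no out-edges | ready=[] | order so far=[5, 0, 1, 3, 4, 2]
New canonical toposort: [5, 0, 1, 3, 4, 2]
Compare positions:
  Node 0: index 1 -> 1 (same)
  Node 1: index 2 -> 2 (same)
  Node 2: index 3 -> 5 (moved)
  Node 3: index 4 -> 3 (moved)
  Node 4: index 5 -> 4 (moved)
  Node 5: index 0 -> 0 (same)
Nodes that changed position: 2 3 4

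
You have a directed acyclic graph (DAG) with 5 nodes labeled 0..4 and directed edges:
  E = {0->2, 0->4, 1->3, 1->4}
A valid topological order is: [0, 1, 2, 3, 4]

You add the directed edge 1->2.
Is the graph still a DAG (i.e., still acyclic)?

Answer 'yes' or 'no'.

Given toposort: [0, 1, 2, 3, 4]
Position of 1: index 1; position of 2: index 2
New edge 1->2: forward
Forward edge: respects the existing order. Still a DAG, same toposort still valid.
Still a DAG? yes

Answer: yes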